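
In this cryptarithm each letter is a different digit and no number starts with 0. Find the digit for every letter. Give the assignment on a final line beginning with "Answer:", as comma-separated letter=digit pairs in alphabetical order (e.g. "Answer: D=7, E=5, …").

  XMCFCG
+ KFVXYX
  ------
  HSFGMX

Step 1. [col 1: G + X ≡ X (mod 10)] in column 1 we have G+X≡X with carry-in 0; given nothing yet and all letters distinct, none taken yet, that pins G to 0, so G=0.
Step 2. [col 1: G + X ≡ X (mod 10)] no forcing yet in column 1 (carry-in 0); X=3 is free and consistent — try it ⇒ X=3.
Step 3. [col 2: C + Y ≡ M (mod 10)] Y=5 is one option consistent with column 2 (C + Y ≡ M (mod 10), carry-in 0) — take it, so Y=5.
Step 4. [col 2: C + Y ≡ M (mod 10)] column 2 (C + Y ≡ M (mod 10), carry-in 0) doesn't pin C yet; pick C=7 and continue, so C=7.
Step 5. [col 2: C + Y ≡ M (mod 10)] from column 2 (C=7, Y=5, carry-in 0, digits 0,3,5,7 already taken and all letters distinct): M must equal 2, so M=2.
Step 6. [col 3: F + X ≡ G (mod 10)] from column 3 (X=3, G=0, carry-in 1, digits 0,2,3,5,7 already taken and all letters distinct): F must equal 6, so F=6.
Step 7. [col 4: C + V ≡ F (mod 10)] from column 4 (C=7, F=6, carry-in 1, digits 0,2,3,5,6,7 already taken and all letters distinct): V must equal 8. So V=8.
Step 8. [col 5: M + F ≡ S (mod 10)] in column 5 we have M+F≡S with carry-in 1; given M=2, F=6 and digits 0,2,3,5,6,7,8 already taken and all letters distinct, that pins S to 9. So S=9.
Step 9. [col 6: X + K ≡ H (mod 10)] from column 6 (X=3, carry-in 0, digits 0,2,3,5,6,7,8,9 already taken and all letters distinct): H must equal 4. So H=4.
Step 10. [col 6: X + K ≡ H (mod 10)] from column 6 (X=3, H=4, carry-in 0, digits 0,2,3,4,5,6,7,8,9 already taken and all letters distinct): K must equal 1 ⇒ K=1.

Answer: C=7, F=6, G=0, H=4, K=1, M=2, S=9, V=8, X=3, Y=5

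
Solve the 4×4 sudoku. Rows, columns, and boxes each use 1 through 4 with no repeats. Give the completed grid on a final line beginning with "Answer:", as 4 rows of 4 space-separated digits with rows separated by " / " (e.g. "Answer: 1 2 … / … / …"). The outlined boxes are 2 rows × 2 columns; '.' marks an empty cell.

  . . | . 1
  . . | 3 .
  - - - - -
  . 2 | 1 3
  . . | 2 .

Step 1. [r3c1∈{4}] nothing but 4 survives at r3c1, so r3c1=4.
Step 2. [r1c1∈{2,3}] 2 has one home in row 1: r1c1, so r1c1=2.
Step 3. [r4c1∈{1,3}] col 1 places 3 nowhere but r4c1, so r4c1=3.
Step 4. [r1c3∈{4}] only 4 remains possible at r1c3, so r1c3=4.
Step 5. [r2c2∈{1,4}] 4 has one home in row 2: r2c2. So r2c2=4.
Step 6. [r4c4∈{4}] r4c4 has the single candidate 4, so r4c4=4.
Step 7. [r2c1∈{1}] nothing but 1 survives at r2c1, so r2c1=1.
Step 8. [r1c2∈{3}] r1c2's peers cover all but 3, so r1c2=3.
Step 9. [r4c2∈{1}] r4c2 is down to just 1, so r4c2=1.
Step 10. [r2c4∈{2}] r2c4's peers cover all but 2 ⇒ r2c4=2.

Answer: 2 3 4 1 / 1 4 3 2 / 4 2 1 3 / 3 1 2 4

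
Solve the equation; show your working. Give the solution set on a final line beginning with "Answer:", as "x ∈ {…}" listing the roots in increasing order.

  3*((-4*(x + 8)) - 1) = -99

Step 1. [3*((-4*(x + 8)) - 1) = -99] divide by the outer 3, so div: (-4*(x + 8)) - 1 = -33.
Step 2. [(-4*(x + 8)) - 1 = -33] peel the -1: add 1 from each side. So sub: -4*(x + 8) = -32.
Step 3. [-4*(x + 8) = -32] -4·(inner) — divide through by -4, so div: x + 8 = 8.
Step 4. [x + 8 = 8] the outer +8 inverts by subtracting 8 ⇒ sub: x = 0.

Answer: x ∈ {0}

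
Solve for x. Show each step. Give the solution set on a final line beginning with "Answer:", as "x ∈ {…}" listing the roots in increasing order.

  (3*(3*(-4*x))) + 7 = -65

Step 1. [(3*(3*(-4*x))) + 7 = -65] peel the +7: subtract 7 from each side, so sub: 3*(3*(-4*x)) = -72.
Step 2. [3*(3*(-4*x)) = -72] 3 out front; divide by 3 ⇒ div: 3*(-4*x) = -24.
Step 3. [3*(-4*x) = -24] LHS = 3·(…); ÷3 both sides, so div: -4*x = -8.
Step 4. [-4*x = -8] leading coefficient -4: divide by -4, so div: x = 2.

Answer: x ∈ {2}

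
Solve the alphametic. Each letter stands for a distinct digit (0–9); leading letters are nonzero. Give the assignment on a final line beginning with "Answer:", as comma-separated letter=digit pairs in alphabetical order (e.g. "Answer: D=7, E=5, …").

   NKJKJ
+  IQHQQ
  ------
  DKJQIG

Step 1. [col 1: J + Q ≡ G (mod 10)] several values work for J in column 1 (J + Q ≡ G (mod 10), carry-in 0); try J=7 ⇒ J=7.
Step 2. [col 1: J + Q ≡ G (mod 10)] no forcing yet in column 1 (carry-in 0); G=9 is free and consistent — try it. So G=9.
Step 3. [D] adding two 5-digit numbers gives at most 5+1 digits, and here it does — D is that final carry and must be 1. So D=1.
Step 4. [col 1: J + Q ≡ G (mod 10)] column 1: given J=7, G=9, carry-in 0, and digits 1,7,9 already taken and all letters distinct, J+Q≡G (mod 10) forces Q=2, so Q=2.
Step 5. [col 2: K + Q ≡ I (mod 10)] K=4 is one option consistent with column 2 (K + Q ≡ I (mod 10), carry-in 0) — take it. So K=4.
Step 6. [col 2: K + Q ≡ I (mod 10)] from column 2 (K=4, Q=2, carry-in 0, digits 1,2,4,7,9 already taken and all letters distinct): I must equal 6, so I=6.
Step 7. [col 3: J + H ≡ Q (mod 10)] column 3: given J=7, Q=2, carry-in 0, and digits 1,2,4,6,7,9 already taken and all letters distinct, J+H≡Q (mod 10) forces H=5 ⇒ H=5.
Step 8. [col 5: N + I ≡ K (mod 10)] column 5: given I=6, K=4, carry-in 0, and digits 1,2,4,5,6,7,9 already taken and all letters distinct, N+I≡K (mod 10) forces N=8. So N=8.

Answer: D=1, G=9, H=5, I=6, J=7, K=4, N=8, Q=2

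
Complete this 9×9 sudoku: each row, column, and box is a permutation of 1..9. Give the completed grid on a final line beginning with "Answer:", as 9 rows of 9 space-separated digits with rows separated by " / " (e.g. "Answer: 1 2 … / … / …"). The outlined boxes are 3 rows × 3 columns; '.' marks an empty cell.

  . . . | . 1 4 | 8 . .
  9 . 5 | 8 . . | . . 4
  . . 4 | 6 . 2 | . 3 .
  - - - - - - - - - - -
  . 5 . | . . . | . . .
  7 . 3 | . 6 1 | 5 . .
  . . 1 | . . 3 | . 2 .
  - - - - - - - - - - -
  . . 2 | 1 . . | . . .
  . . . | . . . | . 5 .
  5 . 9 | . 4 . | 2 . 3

Step 1. [r9c4∈{7}] only 7 remains possible at r9c4, so r9c4=7.
Step 2. [r2c2∈{1,2,3,6,7}] 2 has one home in row 2: r2c2. So r2c2=2.
Step 3. [r4c1∈{2,4,6,8}] r4c1 is the only open cell in col 1 admitting 2. So r4c1=2.
Step 4. [r4c7∈{1,3,4,6,7,9}] across row 4, 3 lands solely at r4c7. So r4c7=3.
Step 5. [r2c6∈{7}] nothing but 7 survives at r2c6. So r2c6=7.
Step 6. [r7c6∈{5,6,8,9}] in col 6, 5 fits only at r7c6. So r7c6=5.
Step 7. [r8c5∈{2,3,8,9}] in col 5, 2 fits only at r8c5, so r8c5=2.
Step 8. [r1c9∈{2,5,6,7,9}] r1c9 is the only open cell in row 1 admitting 2. So r1c9=2.
Step 9. [r1c4∈{3,5,9}] 5 has one home in row 1: r1c4. So r1c4=5.
Step 10. [r1c8∈{6,7,9}] 9 has one home in row 1: r1c8 ⇒ r1c8=9.
Step 11. [r8c4∈{3,9}] 3 has one home in col 4: r8c4 ⇒ r8c4=3.
Step 12. [r6c5∈{5,7,8,9}] 5 has one home in row 6: r6c5, so r6c5=5.
Step 13. [r4c5∈{7,8,9}] in col 5, 7 fits only at r4c5. So r4c5=7.
Step 14. [r7c8∈{4,6,7,8}] 7 has one home in col 8: r7c8. So r7c8=7.
Step 15. [r7c5∈{8,9}] r7c5 is the only open cell in col 5 admitting 8. So r7c5=8.
Step 16. [r8c6∈{6,9}] 9 has one home in box 8: r8c6. So r8c6=9.
Step 17. [r4c6∈{8}] only 8 remains possible at r4c6, so r4c6=8.
Step 18. [r8c3∈{6,7,8}] col 3 places 8 nowhere but r8c3. So r8c3=8.
Step 19. [r4c3∈{6}] only 6 remains possible at r4c3. So r4c3=6.
Step 20. [r8c2∈{1,4,6,7}] r8c2 is the only open cell in row 8 admitting 7 ⇒ r8c2=7.
Step 21. [r9c8∈{1,6,8}] in row 9, 8 fits only at r9c8, so r9c8=8.
Step 22. [r5c8∈{4}] r5c8 is down to just 4, so r5c8=4.
Step 23. [r9c2∈{1,6}] r9c2 is the only open cell in row 9 admitting 1, so r9c2=1.
Step 24. [r3c2∈{8}] only 8 remains possible at r3c2, so r3c2=8.
Step 25. [r5c2∈{9}] r5c2 has the single candidate 9. So r5c2=9.
Step 26. [r6c2∈{4}] r6c2's peers cover all but 4. So r6c2=4.
Step 27. [r6c4∈{9}] r6c4 is down to just 9 ⇒ r6c4=9.
Step 28. [r7c7∈{4,6,9}] in col 7, 9 fits only at r7c7, so r7c7=9.
Step 29. [r7c9∈{6}] r7c9 is down to just 6, so r7c9=6.
Step 30. [r8c9∈{1}] only 1 remains possible at r8c9. So r8c9=1.
Step 31. [r8c1∈{4,6}] r8c1 is the only open cell in row 8 admitting 6, so r8c1=6.
Step 32. [r7c2∈{3}] r7c2 has the single candidate 3 ⇒ r7c2=3.
Step 33. [r6c7∈{6,7}] across row 6, 6 lands solely at r6c7. So r6c7=6.
Step 34. [r2c7∈{1}] r2c7 is down to just 1. So r2c7=1.
Step 35. [r6c9∈{7,8}] 7 has one home in row 6: r6c9 ⇒ r6c9=7.
Step 36. [r9c6∈{6}] r9c6 is down to just 6, so r9c6=6.
Step 37. [r4c4∈{4}] r4c4 has the single candidate 4. So r4c4=4.
Step 38. [r3c1∈{1}] nothing but 1 survives at r3c1, so r3c1=1.
Step 39. [r2c5∈{3}] nothing but 3 survives at r2c5. So r2c5=3.
Step 40. [r4c8∈{1}] nothing but 1 survives at r4c8. So r4c8=1.
Step 41. [r3c5∈{9}] only 9 remains possible at r3c5, so r3c5=9.
Step 42. [r1c3∈{7}] nothing but 7 survives at r1c3, so r1c3=7.
Step 43. [r2c8∈{6}] r2c8 is down to just 6, so r2c8=6.
Step 44. [r8c7∈{4}] nothing but 4 survives at r8c7, so r8c7=4.
Step 45. [r3c7∈{7}] r3c7 is down to just 7 ⇒ r3c7=7.
Step 46. [r6c1∈{8}] r6c1 is down to just 8, so r6c1=8.
Step 47. [r1c2∈{6}] only 6 remains possible at r1c2. So r1c2=6.
Step 48. [r1c1∈{3}] r1c1 has the single candidate 3, so r1c1=3.
Step 49. [r7c1∈{4}] r7c1 is down to just 4 ⇒ r7c1=4.
Step 50. [r5c4∈{2}] r5c4 has the single candidate 2, so r5c4=2.
Step 51. [r3c9∈{5}] r3c9 has the single candidate 5 ⇒ r3c9=5.
Step 52. [r4c9∈{9}] r4c9's peers cover all but 9 ⇒ r4c9=9.
Step 53. [r5c9∈{8}] r5c9 is down to just 8 ⇒ r5c9=8.

Answer: 3 6 7 5 1 4 8 9 2 / 9 2 5 8 3 7 1 6 4 / 1 8 4 6 9 2 7 3 5 / 2 5 6 4 7 8 3 1 9 / 7 9 3 2 6 1 5 4 8 / 8 4 1 9 5 3 6 2 7 / 4 3 2 1 8 5 9 7 6 / 6 7 8 3 2 9 4 5 1 / 5 1 9 7 4 6 2 8 3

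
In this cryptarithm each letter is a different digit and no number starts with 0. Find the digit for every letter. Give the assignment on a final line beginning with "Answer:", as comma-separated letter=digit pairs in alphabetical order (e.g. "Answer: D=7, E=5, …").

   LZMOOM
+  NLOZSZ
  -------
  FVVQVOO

Step 1. [col 1: M + Z ≡ O (mod 10)] several values work for M in column 1 (M + Z ≡ O (mod 10), carry-in 0); try M=5 ⇒ M=5.
Step 2. [F] the sum has 7 digits but both addends have 6; that extra leading digit F is the final carry, namely 1. So F=1.
Step 3. [col 1: M + Z ≡ O (mod 10)] Z=7 is one option consistent with column 1 (M + Z ≡ O (mod 10), carry-in 0) — take it. So Z=7.
Step 4. [col 1: M + Z ≡ O (mod 10)] from column 1 (M=5, Z=7, carry-in 0, digits 1,5,7 already taken and all letters distinct): O must equal 2 ⇒ O=2.
Step 5. [col 2: O + S ≡ O (mod 10)] from column 2 (O=2, carry-in 1, digits 1,2,5,7 already taken and all letters distinct): S must equal 9, so S=9.
Step 6. [col 3: O + Z ≡ V (mod 10)] column 3: given O=2, Z=7, carry-in 1, and digits 1,2,5,7,9 already taken and all letters distinct, O+Z≡V (mod 10) forces V=0. So V=0.
Step 7. [col 4: M + O ≡ Q (mod 10)] column 4 reads M+O+carry(1)=Q with M=5, O=2; with digits 0,1,2,5,7,9 already taken and all letters distinct, the only value for Q is 8 ⇒ Q=8.
Step 8. [col 5: Z + L ≡ V (mod 10)] from column 5 (Z=7, V=0, carry-in 0, digits 0,1,2,5,7,8,9 already taken and all letters distinct): L must equal 3. So L=3.
Step 9. [col 6: L + N ≡ V (mod 10)] column 6 reads L+N+carry(1)=V with L=3, V=0; with digits 0,1,2,3,5,7,8,9 already taken and all letters distinct, the only value for N is 6 ⇒ N=6.

Answer: F=1, L=3, M=5, N=6, O=2, Q=8, S=9, V=0, Z=7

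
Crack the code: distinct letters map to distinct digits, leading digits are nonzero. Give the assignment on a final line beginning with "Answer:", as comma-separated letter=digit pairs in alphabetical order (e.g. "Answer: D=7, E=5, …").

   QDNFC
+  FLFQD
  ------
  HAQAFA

Step 1. [col 1: C + D ≡ A (mod 10)] column 1 (C + D ≡ A (mod 10), carry-in 0) doesn't pin D yet; pick D=6 and continue. So D=6.
Step 2. [H] adding two 5-digit numbers gives at most 5+1 digits, and here it does — H is that final carry and must be 1, so H=1.
Step 3. [col 1: C + D ≡ A (mod 10)] C=7 is one option consistent with column 1 (C + D ≡ A (mod 10), carry-in 0) — take it. So C=7.
Step 4. [col 1: C + D ≡ A (mod 10)] column 1 reads C+D+carry(0)=A with C=7, D=6; with digits 1,6,7 already taken and all letters distinct, the only value for A is 3, so A=3.
Step 5. [col 2: F + Q ≡ F (mod 10)] from column 2 (nothing yet, carry-in 1, digits 1,3,6,7 already taken and all letters distinct): Q must equal 9. So Q=9.
Step 6. [col 2: F + Q ≡ F (mod 10)] no forcing yet in column 2 (carry-in 1); F=4 is free and consistent — try it. So F=4.
Step 7. [col 3: N + F ≡ A (mod 10)] column 3: given F=4, A=3, carry-in 1, and digits 1,3,4,6,7,9 already taken and all letters distinct, N+F≡A (mod 10) forces N=8, so N=8.
Step 8. [col 4: D + L ≡ Q (mod 10)] from column 4 (D=6, Q=9, carry-in 1, digits 1,3,4,6,7,8,9 already taken and all letters distinct): L must equal 2 ⇒ L=2.

Answer: A=3, C=7, D=6, F=4, H=1, L=2, N=8, Q=9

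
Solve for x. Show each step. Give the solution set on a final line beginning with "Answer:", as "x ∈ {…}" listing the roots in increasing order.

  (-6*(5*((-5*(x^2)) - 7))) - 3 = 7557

Step 1. [(-6*(5*((-5*(x^2)) - 7))) - 3 = 7557] peel the -3: add 3 from each side ⇒ sub: -6*(5*((-5*(x^2)) - 7)) = 7560.
Step 2. [-6*(5*((-5*(x^2)) - 7)) = 7560] leading coefficient -6: divide by -6, so div: 5*((-5*(x^2)) - 7) = -1260.
Step 3. [5*((-5*(x^2)) - 7) = -1260] 5 out front; divide by 5, so div: (-5*(x^2)) - 7 = -252.
Step 4. [(-5*(x^2)) - 7 = -252] 7 comes off first (add 7), so sub: -5*(x^2) = -245.
Step 5. [-5*(x^2) = -245] LHS = -5·(…); ÷-5 both sides. So div: x^2 = 49.
Step 6. [x^2 = 49] LHS squared, RHS 49 ≥ 0: apply √ (±). So sqrt: x = 7 or -7.

Answer: x ∈ {-7, 7}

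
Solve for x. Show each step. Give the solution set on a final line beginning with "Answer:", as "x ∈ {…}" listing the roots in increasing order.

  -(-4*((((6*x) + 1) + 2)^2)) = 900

Step 1. [-(-4*((((6*x) + 1) + 2)^2)) = 900] leading − — multiply by −1 ⇒ neg: -4*((((6*x) + 1) + 2)^2) = -900.
Step 2. [-4*((((6*x) + 1) + 2)^2) = -900] -4·(inner) — divide through by -4. So div: (((6*x) + 1) + 2)^2 = 225.
Step 3. [(((6*x) + 1) + 2)^2 = 225] 225 ≥ 0, LHS is (·)² — take ±√, so sqrt: ((6*x) + 1) + 2 = 15 or -15.
Step 4. [((6*x) + 1) + 2 = 15 or -15] peel the +2: subtract 2 from each side. So sub: (6*x) + 1 = 13 or -17.
Step 5. [(6*x) + 1 = 13 or -17] the outer +1 inverts by subtracting 1, so sub: 6*x = 12 or -18.
Step 6. [6*x = 12 or -18] 6 out front; divide by 6. So div: x = 2 or -3.

Answer: x ∈ {-3, 2}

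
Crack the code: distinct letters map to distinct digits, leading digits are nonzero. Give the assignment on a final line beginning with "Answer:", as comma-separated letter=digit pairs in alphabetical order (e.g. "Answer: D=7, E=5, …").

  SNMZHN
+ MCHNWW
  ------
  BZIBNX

Step 1. [col 1: N + W ≡ X (mod 10)] no forcing yet in column 1 (carry-in 0); W=8 is free and consistent — try it ⇒ W=8.
Step 2. [col 1: N + W ≡ X (mod 10)] several values work for N in column 1 (N + W ≡ X (mod 10), carry-in 0); try N=9. So N=9.
Step 3. [col 1: N + W ≡ X (mod 10)] column 1: given N=9, W=8, carry-in 0, and digits 8,9 already taken and all letters distinct, N+W≡X (mod 10) forces X=7. So X=7.
Step 4. [col 2: H + W ≡ N (mod 10)] from column 2 (W=8, N=9, carry-in 1, digits 7,8,9 already taken and all letters distinct): H must equal 0. So H=0.
Step 5. [col 3: Z + N ≡ B (mod 10)] B=4 is one option consistent with column 3 (Z + N ≡ B (mod 10), carry-in 0) — take it ⇒ B=4.
Step 6. [col 3: Z + N ≡ B (mod 10)] in column 3 we have Z+N≡B with carry-in 0; given N=9, B=4 and digits 0,4,7,8,9 already taken and all letters distinct, that pins Z to 5 ⇒ Z=5.
Step 7. [col 4: M + H ≡ I (mod 10)] I=3 is one option consistent with column 4 (M + H ≡ I (mod 10), carry-in 1) — take it ⇒ I=3.
Step 8. [col 4: M + H ≡ I (mod 10)] from column 4 (H=0, I=3, carry-in 1, digits 0,3,4,5,7,8,9 already taken and all letters distinct): M must equal 2 ⇒ M=2.
Step 9. [col 5: N + C ≡ Z (mod 10)] column 5: given N=9, Z=5, carry-in 0, and digits 0,2,3,4,5,7,8,9 already taken and all letters distinct, N+C≡Z (mod 10) forces C=6. So C=6.
Step 10. [col 6: S + M ≡ B (mod 10)] column 6 reads S+M+carry(1)=B with M=2, B=4; with digits 0,2,3,4,5,6,7,8,9 already taken and all letters distinct, the only value for S is 1, so S=1.

Answer: B=4, C=6, H=0, I=3, M=2, N=9, S=1, W=8, X=7, Z=5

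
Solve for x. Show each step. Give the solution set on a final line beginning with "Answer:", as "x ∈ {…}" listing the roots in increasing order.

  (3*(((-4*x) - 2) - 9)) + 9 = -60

Step 1. [(3*(((-4*x) - 2) - 9)) + 9 = -60] common factor 3 (LHS and -60) — divide through, so factor: (((-4*x) - 2) - 9) + 3 = -20.
Step 2. [(((-4*x) - 2) - 9) + 3 = -20] the outer +3 inverts by subtracting 3, so sub: ((-4*x) - 2) - 9 = -23.
Step 3. [((-4*x) - 2) - 9 = -23] peel the -9: add 9 from each side ⇒ sub: (-4*x) - 2 = -14.
Step 4. [(-4*x) - 2 = -14] the outer -2 inverts by adding 2. So sub: -4*x = -12.
Step 5. [-4*x = -12] leading coefficient -4: divide by -4 ⇒ div: x = 3.

Answer: x ∈ {3}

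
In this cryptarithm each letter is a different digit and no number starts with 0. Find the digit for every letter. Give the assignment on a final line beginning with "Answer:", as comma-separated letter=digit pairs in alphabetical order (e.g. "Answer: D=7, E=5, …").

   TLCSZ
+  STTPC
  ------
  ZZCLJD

Step 1. [col 1: Z + C ≡ D (mod 10)] column 1 (Z + C ≡ D (mod 10), carry-in 0) doesn't pin C yet; pick C=8 and continue ⇒ C=8.
Step 2. [col 1: Z + C ≡ D (mod 10)] column 1 (Z + C ≡ D (mod 10), carry-in 0) doesn't pin D yet; pick D=9 and continue ⇒ D=9.
Step 3. [col 1: Z + C ≡ D (mod 10)] from column 1 (C=8, D=9, carry-in 0, digits 8,9 already taken and all letters distinct): Z must equal 1, so Z=1.
Step 4. [col 2: S + P ≡ J (mod 10)] several values work for J in column 2 (S + P ≡ J (mod 10), carry-in 0); try J=2, so J=2.
Step 5. [col 2: S + P ≡ J (mod 10)] several values work for S in column 2 (S + P ≡ J (mod 10), carry-in 0); try S=7 ⇒ S=7.
Step 6. [col 2: S + P ≡ J (mod 10)] column 2: given S=7, J=2, carry-in 0, and digits 1,2,7,8,9 already taken and all letters distinct, S+P≡J (mod 10) forces P=5. So P=5.
Step 7. [col 3: C + T ≡ L (mod 10)] in column 3 we have C+T≡L with carry-in 1; given C=8 and digits 1,2,5,7,8,9 already taken and all letters distinct, that pins L to 3. So L=3.
Step 8. [col 3: C + T ≡ L (mod 10)] column 3: given C=8, L=3, carry-in 1, and digits 1,2,3,5,7,8,9 already taken and all letters distinct, C+T≡L (mod 10) forces T=4 ⇒ T=4.

Answer: C=8, D=9, J=2, L=3, P=5, S=7, T=4, Z=1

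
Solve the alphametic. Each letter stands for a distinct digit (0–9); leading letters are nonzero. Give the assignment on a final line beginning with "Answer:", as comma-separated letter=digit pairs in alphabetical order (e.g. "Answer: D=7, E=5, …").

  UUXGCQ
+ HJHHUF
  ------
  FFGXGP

Step 1. [col 1: Q + F ≡ P (mod 10)] column 1 (Q + F ≡ P (mod 10), carry-in 0) doesn't pin Q yet; pick Q=9 and continue, so Q=9.
Step 2. [col 1: Q + F ≡ P (mod 10)] P=6 is one option consistent with column 1 (Q + F ≡ P (mod 10), carry-in 0) — take it, so P=6.
Step 3. [col 1: Q + F ≡ P (mod 10)] in column 1 we have Q+F≡P with carry-in 0; given Q=9, P=6 and digits 6,9 already taken and all letters distinct, that pins F to 7. So F=7.
Step 4. [col 2: C + U ≡ G (mod 10)] several values work for U in column 2 (C + U ≡ G (mod 10), carry-in 1); try U=2, so U=2.
Step 5. [col 2: C + U ≡ G (mod 10)] no forcing yet in column 2 (carry-in 1); C=0 is free and consistent — try it ⇒ C=0.
Step 6. [col 2: C + U ≡ G (mod 10)] column 2 reads C+U+carry(1)=G with C=0, U=2; with digits 0,2,6,7,9 already taken and all letters distinct, the only value for G is 3 ⇒ G=3.
Step 7. [col 3: G + H ≡ X (mod 10)] column 3 (G + H ≡ X (mod 10), carry-in 0) doesn't pin H yet; pick H=5 and continue ⇒ H=5.
Step 8. [col 3: G + H ≡ X (mod 10)] column 3: given G=3, H=5, carry-in 0, and digits 0,2,3,5,6,7,9 already taken and all letters distinct, G+H≡X (mod 10) forces X=8 ⇒ X=8.
Step 9. [col 5: U + J ≡ F (mod 10)] column 5: given U=2, F=7, carry-in 1, and digits 0,2,3,5,6,7,8,9 already taken and all letters distinct, U+J≡F (mod 10) forces J=4. So J=4.

Answer: C=0, F=7, G=3, H=5, J=4, P=6, Q=9, U=2, X=8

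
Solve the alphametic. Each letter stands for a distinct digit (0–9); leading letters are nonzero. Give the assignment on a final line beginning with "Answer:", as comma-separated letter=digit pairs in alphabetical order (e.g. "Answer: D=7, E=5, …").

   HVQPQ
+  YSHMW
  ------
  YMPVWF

Step 1. [col 1: Q + W ≡ F (mod 10)] no forcing yet in column 1 (carry-in 0); W=8 is free and consistent — try it. So W=8.
Step 2. [col 1: Q + W ≡ F (mod 10)] no forcing yet in column 1 (carry-in 0); Q=5 is free and consistent — try it, so Q=5.
Step 3. [col 1: Q + W ≡ F (mod 10)] from column 1 (Q=5, W=8, carry-in 0, digits 5,8 already taken and all letters distinct): F must equal 3 ⇒ F=3.
Step 4. [Y] the sum has 6 digits but both addends have 5; that extra leading digit Y is the final carry, namely 1 ⇒ Y=1.
Step 5. [col 2: P + M ≡ W (mod 10)] P=7 is one option consistent with column 2 (P + M ≡ W (mod 10), carry-in 1) — take it, so P=7.
Step 6. [col 2: P + M ≡ W (mod 10)] in column 2 we have P+M≡W with carry-in 1; given P=7, W=8 and digits 1,3,5,7,8 already taken and all letters distinct, that pins M to 0, so M=0.
Step 7. [col 3: Q + H ≡ V (mod 10)] V=4 is one option consistent with column 3 (Q + H ≡ V (mod 10), carry-in 0) — take it, so V=4.
Step 8. [col 3: Q + H ≡ V (mod 10)] column 3: given Q=5, V=4, carry-in 0, and digits 0,1,3,4,5,7,8 already taken and all letters distinct, Q+H≡V (mod 10) forces H=9. So H=9.
Step 9. [col 4: V + S ≡ P (mod 10)] column 4: given V=4, P=7, carry-in 1, and digits 0,1,3,4,5,7,8,9 already taken and all letters distinct, V+S≡P (mod 10) forces S=2, so S=2.

Answer: F=3, H=9, M=0, P=7, Q=5, S=2, V=4, W=8, Y=1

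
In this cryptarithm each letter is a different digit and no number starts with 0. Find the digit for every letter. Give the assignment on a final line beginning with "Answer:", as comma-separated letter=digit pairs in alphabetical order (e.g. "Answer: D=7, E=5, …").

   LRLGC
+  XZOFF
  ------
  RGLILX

Step 1. [R] R is the leading digit of a 6-digit sum of two 5-digit numbers; the final carry is exactly 1, so R=1.
Step 2. [col 1: C + F ≡ X (mod 10)] column 1 (C + F ≡ X (mod 10), carry-in 0) doesn't pin C yet; pick C=4 and continue ⇒ C=4.
Step 3. [col 1: C + F ≡ X (mod 10)] F=3 is one option consistent with column 1 (C + F ≡ X (mod 10), carry-in 0) — take it. So F=3.
Step 4. [col 1: C + F ≡ X (mod 10)] column 1: given C=4, F=3, carry-in 0, and digits 1,3,4 already taken and all letters distinct, C+F≡X (mod 10) forces X=7 ⇒ X=7.
Step 5. [col 2: G + F ≡ L (mod 10)] column 2 (G + F ≡ L (mod 10), carry-in 0) doesn't pin L yet; pick L=8 and continue. So L=8.
Step 6. [col 2: G + F ≡ L (mod 10)] column 2 reads G+F+carry(0)=L with F=3, L=8; with digits 1,3,4,7,8 already taken and all letters distinct, the only value for G is 5. So G=5.
Step 7. [col 3: L + O ≡ I (mod 10)] column 3 reads L+O+carry(0)=I with L=8; with digits 1,3,4,5,7,8 already taken and all letters distinct, the only value for I is 0. So I=0.
Step 8. [col 3: L + O ≡ I (mod 10)] in column 3 we have L+O≡I with carry-in 0; given L=8, I=0 and digits 0,1,3,4,5,7,8 already taken and all letters distinct, that pins O to 2, so O=2.
Step 9. [col 4: R + Z ≡ L (mod 10)] in column 4 we have R+Z≡L with carry-in 1; given R=1, L=8 and digits 0,1,2,3,4,5,7,8 already taken and all letters distinct, that pins Z to 6, so Z=6.

Answer: C=4, F=3, G=5, I=0, L=8, O=2, R=1, X=7, Z=6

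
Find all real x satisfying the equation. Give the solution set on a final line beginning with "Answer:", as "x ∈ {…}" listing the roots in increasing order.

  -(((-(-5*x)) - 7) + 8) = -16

Step 1. [-(((-(-5*x)) - 7) + 8) = -16] flip signs both sides. So neg: ((-(-5*x)) - 7) + 8 = 16.
Step 2. [((-(-5*x)) - 7) + 8 = 16] the outer +8 inverts by subtracting 8 ⇒ sub: (-(-5*x)) - 7 = 8.
Step 3. [(-(-5*x)) - 7 = 8] add 7: x sits inside (… - 7). So sub: -(-5*x) = 15.
Step 4. [-(-5*x) = 15] LHS negated; negate both sides ⇒ neg: -5*x = -15.
Step 5. [-5*x = -15] LHS = -5·(…); ÷-5 both sides, so div: x = 3.

Answer: x ∈ {3}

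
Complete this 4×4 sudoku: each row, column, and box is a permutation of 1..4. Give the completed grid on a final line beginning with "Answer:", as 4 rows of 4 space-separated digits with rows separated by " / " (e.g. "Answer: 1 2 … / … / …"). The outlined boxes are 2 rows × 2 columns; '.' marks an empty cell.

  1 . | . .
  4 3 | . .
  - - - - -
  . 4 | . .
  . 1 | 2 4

Step 1. [r2c4∈{1,2}] r2c4 is the only open cell in row 2 admitting 2 ⇒ r2c4=2.
Step 2. [r1c4∈{3}] r1c4's peers cover all but 3, so r1c4=3.
Step 3. [r3c3∈{1,3}] r3c3 is the only open cell in col 3 admitting 3, so r3c3=3.
Step 4. [r3c1∈{2}] r3c1 is down to just 2. So r3c1=2.
Step 5. [r3c4∈{1}] nothing but 1 survives at r3c4. So r3c4=1.
Step 6. [r1c3∈{4}] only 4 remains possible at r1c3 ⇒ r1c3=4.
Step 7. [r1c2∈{2}] r1c2's peers cover all but 2 ⇒ r1c2=2.
Step 8. [r4c1∈{3}] nothing but 3 survives at r4c1. So r4c1=3.
Step 9. [r2c3∈{1}] r2c3 has the single candidate 1 ⇒ r2c3=1.

Answer: 1 2 4 3 / 4 3 1 2 / 2 4 3 1 / 3 1 2 4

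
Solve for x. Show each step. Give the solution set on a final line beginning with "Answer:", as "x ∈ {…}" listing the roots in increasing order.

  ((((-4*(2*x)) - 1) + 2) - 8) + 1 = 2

Step 1. [((((-4*(2*x)) - 1) + 2) - 8) + 1 = 2] subtract 1: x sits inside (… + 1) ⇒ sub: (((-4*(2*x)) - 1) + 2) - 8 = 1.
Step 2. [(((-4*(2*x)) - 1) + 2) - 8 = 1] the outer -8 inverts by adding 8. So sub: ((-4*(2*x)) - 1) + 2 = 9.
Step 3. [((-4*(2*x)) - 1) + 2 = 9] 2 comes off first (subtract 2), so sub: (-4*(2*x)) - 1 = 7.
Step 4. [(-4*(2*x)) - 1 = 7] peel the -1: add 1 from each side, so sub: -4*(2*x) = 8.
Step 5. [-4*(2*x) = 8] divide by the outer -4, so div: 2*x = -2.
Step 6. [2*x = -2] LHS = 2·(…); ÷2 both sides ⇒ div: x = -1.

Answer: x ∈ {-1}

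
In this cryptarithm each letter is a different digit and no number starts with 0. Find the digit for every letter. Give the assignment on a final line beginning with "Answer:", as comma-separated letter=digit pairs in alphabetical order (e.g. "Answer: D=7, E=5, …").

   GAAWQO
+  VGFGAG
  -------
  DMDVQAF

Step 1. [D] the sum has 7 digits but both addends have 6; that extra leading digit D is the final carry, namely 1. So D=1.
Step 2. [col 1: O + G ≡ F (mod 10)] column 1 (O + G ≡ F (mod 10), carry-in 0) doesn't pin O yet; pick O=7 and continue. So O=7.
Step 3. [col 1: O + G ≡ F (mod 10)] G=5 is one option consistent with column 1 (O + G ≡ F (mod 10), carry-in 0) — take it ⇒ G=5.
Step 4. [col 1: O + G ≡ F (mod 10)] column 1 reads O+G+carry(0)=F with O=7, G=5; with digits 1,5,7 already taken and all letters distinct, the only value for F is 2 ⇒ F=2.
Step 5. [col 2: Q + A ≡ A (mod 10)] in column 2 we have Q+A≡A with carry-in 1; given nothing yet and digits 1,2,5,7 already taken and all letters distinct, that pins Q to 9 ⇒ Q=9.
Step 6. [col 2: Q + A ≡ A (mod 10)] A=6 is one option consistent with column 2 (Q + A ≡ A (mod 10), carry-in 1) — take it ⇒ A=6.
Step 7. [col 3: W + G ≡ Q (mod 10)] from column 3 (G=5, Q=9, carry-in 1, digits 1,2,5,6,7,9 already taken and all letters distinct): W must equal 3 ⇒ W=3.
Step 8. [col 4: A + F ≡ V (mod 10)] in column 4 we have A+F≡V with carry-in 0; given A=6, F=2 and digits 1,2,3,5,6,7,9 already taken and all letters distinct, that pins V to 8 ⇒ V=8.
Step 9. [col 6: G + V ≡ M (mod 10)] in column 6 we have G+V≡M with carry-in 1; given G=5, V=8 and digits 1,2,3,5,6,7,8,9 already taken and all letters distinct, that pins M to 4. So M=4.

Answer: A=6, D=1, F=2, G=5, M=4, O=7, Q=9, V=8, W=3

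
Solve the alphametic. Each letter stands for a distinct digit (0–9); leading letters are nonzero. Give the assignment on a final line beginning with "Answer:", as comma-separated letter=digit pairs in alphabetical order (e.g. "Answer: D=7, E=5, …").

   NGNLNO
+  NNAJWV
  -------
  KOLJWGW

Step 1. [K] adding two 6-digit numbers gives at most 6+1 digits, and here it does — K is that final carry and must be 1, so K=1.
Step 2. [col 1: O + V ≡ W (mod 10)] no forcing yet in column 1 (carry-in 0); V=9 is free and consistent — try it, so V=9.
Step 3. [col 1: O + V ≡ W (mod 10)] column 1 (O + V ≡ W (mod 10), carry-in 0) doesn't pin W yet; pick W=4 and continue, so W=4.
Step 4. [col 1: O + V ≡ W (mod 10)] from column 1 (V=9, W=4, carry-in 0, digits 1,4,9 already taken and all letters distinct): O must equal 5. So O=5.
Step 5. [col 2: N + W ≡ G (mod 10)] several values work for N in column 2 (N + W ≡ G (mod 10), carry-in 1); try N=7. So N=7.
Step 6. [col 2: N + W ≡ G (mod 10)] column 2 reads N+W+carry(1)=G with N=7, W=4; with digits 1,4,5,7,9 already taken and all letters distinct, the only value for G is 2. So G=2.
Step 7. [col 3: L + J ≡ W (mod 10)] no forcing yet in column 3 (carry-in 1); L=0 is free and consistent — try it ⇒ L=0.
Step 8. [col 3: L + J ≡ W (mod 10)] from column 3 (L=0, W=4, carry-in 1, digits 0,1,2,4,5,7,9 already taken and all letters distinct): J must equal 3 ⇒ J=3.
Step 9. [col 4: N + A ≡ J (mod 10)] from column 4 (N=7, J=3, carry-in 0, digits 0,1,2,3,4,5,7,9 already taken and all letters distinct): A must equal 6 ⇒ A=6.

Answer: A=6, G=2, J=3, K=1, L=0, N=7, O=5, V=9, W=4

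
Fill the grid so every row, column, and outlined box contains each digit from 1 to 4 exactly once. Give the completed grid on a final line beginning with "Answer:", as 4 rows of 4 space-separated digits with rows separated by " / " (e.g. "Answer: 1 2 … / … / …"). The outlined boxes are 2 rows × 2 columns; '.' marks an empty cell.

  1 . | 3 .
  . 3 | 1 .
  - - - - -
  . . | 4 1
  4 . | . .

Step 1. [r2c1∈{2}] r2c1 has the single candidate 2, so r2c1=2.
Step 2. [r1c4∈{2,4}] in row 1, 2 fits only at r1c4. So r1c4=2.
Step 3. [r4c2∈{1,2}] in row 4, 1 fits only at r4c2 ⇒ r4c2=1.
Step 4. [r4c3∈{2}] nothing but 2 survives at r4c3, so r4c3=2.
Step 5. [r1c2∈{4}] r1c2's peers cover all but 4 ⇒ r1c2=4.
Step 6. [r3c1∈{3}] only 3 remains possible at r3c1, so r3c1=3.
Step 7. [r3c2∈{2}] r3c2 is down to just 2, so r3c2=2.
Step 8. [r2c4∈{4}] r2c4 is down to just 4, so r2c4=4.
Step 9. [r4c4∈{3}] r4c4 is down to just 3. So r4c4=3.

Answer: 1 4 3 2 / 2 3 1 4 / 3 2 4 1 / 4 1 2 3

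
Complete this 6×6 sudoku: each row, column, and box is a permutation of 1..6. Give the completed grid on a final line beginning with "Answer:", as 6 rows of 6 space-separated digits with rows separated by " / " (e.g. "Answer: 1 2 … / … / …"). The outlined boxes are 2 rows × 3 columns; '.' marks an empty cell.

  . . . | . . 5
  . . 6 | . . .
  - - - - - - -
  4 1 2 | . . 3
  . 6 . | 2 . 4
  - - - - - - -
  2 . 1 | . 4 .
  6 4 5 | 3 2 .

Step 1. [r2c2∈{2,3,5}] r2c2 is the only open cell in col 2 admitting 5, so r2c2=5.
Step 2. [r4c5∈{1,5}] across row 4, 1 lands solely at r4c5, so r4c5=1.
Step 3. [r3c5∈{5,6}] 5 has one home in col 5: r3c5, so r3c5=5.
Step 4. [r2c5∈{3}] r2c5 is down to just 3. So r2c5=3.
Step 5. [r2c1∈{1}] nothing but 1 survives at r2c1. So r2c1=1.
Step 6. [r1c1∈{3}] only 3 remains possible at r1c1, so r1c1=3.
Step 7. [r3c4∈{6}] r3c4's peers cover all but 6. So r3c4=6.
Step 8. [r2c4∈{4}] r2c4's peers cover all but 4. So r2c4=4.
Step 9. [r2c6∈{2}] r2c6 has the single candidate 2 ⇒ r2c6=2.
Step 10. [r4c3∈{3}] r4c3's peers cover all but 3. So r4c3=3.
Step 11. [r6c6∈{1}] nothing but 1 survives at r6c6 ⇒ r6c6=1.
Step 12. [r1c3∈{4}] r1c3 has the single candidate 4, so r1c3=4.
Step 13. [r5c6∈{6}] r5c6 is down to just 6. So r5c6=6.
Step 14. [r5c2∈{3}] r5c2 has the single candidate 3, so r5c2=3.
Step 15. [r4c1∈{5}] r4c1 is down to just 5. So r4c1=5.
Step 16. [r1c4∈{1}] r1c4 has the single candidate 1 ⇒ r1c4=1.
Step 17. [r1c5∈{6}] r1c5's peers cover all but 6 ⇒ r1c5=6.
Step 18. [r1c2∈{2}] r1c2 is down to just 2. So r1c2=2.
Step 19. [r5c4∈{5}] r5c4 has the single candidate 5. So r5c4=5.

Answer: 3 2 4 1 6 5 / 1 5 6 4 3 2 / 4 1 2 6 5 3 / 5 6 3 2 1 4 / 2 3 1 5 4 6 / 6 4 5 3 2 1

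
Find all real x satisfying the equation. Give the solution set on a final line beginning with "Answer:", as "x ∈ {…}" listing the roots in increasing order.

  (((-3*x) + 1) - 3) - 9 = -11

Step 1. [(((-3*x) + 1) - 3) - 9 = -11] the outer -9 inverts by adding 9. So sub: ((-3*x) + 1) - 3 = -2.
Step 2. [((-3*x) + 1) - 3 = -2] 3 comes off first (add 3). So sub: (-3*x) + 1 = 1.
Step 3. [(-3*x) + 1 = 1] 1 comes off first (subtract 1) ⇒ sub: -3*x = 0.
Step 4. [-3*x = 0] divide by the outer -3, so div: x = 0.

Answer: x ∈ {0}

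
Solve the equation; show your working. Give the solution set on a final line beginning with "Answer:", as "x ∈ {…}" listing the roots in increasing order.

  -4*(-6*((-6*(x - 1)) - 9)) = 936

Step 1. [-4*(-6*((-6*(x - 1)) - 9)) = 936] divide by the outer -4. So div: -6*((-6*(x - 1)) - 9) = -234.
Step 2. [-6*((-6*(x - 1)) - 9) = -234] divide by the outer -6 ⇒ div: (-6*(x - 1)) - 9 = 39.
Step 3. [(-6*(x - 1)) - 9 = 39] -9 is outermost — add 9 both sides. So sub: -6*(x - 1) = 48.
Step 4. [-6*(x - 1) = 48] leading coefficient -6: divide by -6 ⇒ div: x - 1 = -8.
Step 5. [x - 1 = -8] the outer -1 inverts by adding 1. So sub: x = -7.

Answer: x ∈ {-7}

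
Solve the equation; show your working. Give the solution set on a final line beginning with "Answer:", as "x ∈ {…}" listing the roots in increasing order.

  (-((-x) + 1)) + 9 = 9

Step 1. [(-((-x) + 1)) + 9 = 9] peel the +9: subtract 9 from each side, so sub: -((-x) + 1) = 0.
Step 2. [-((-x) + 1) = 0] leading − — multiply by −1. So neg: (-x) + 1 = 0.
Step 3. [(-x) + 1 = 0] subtract 1: x sits inside (… + 1) ⇒ sub: -x = -1.
Step 4. [-x = -1] flip signs both sides ⇒ neg: x = 1.

Answer: x ∈ {1}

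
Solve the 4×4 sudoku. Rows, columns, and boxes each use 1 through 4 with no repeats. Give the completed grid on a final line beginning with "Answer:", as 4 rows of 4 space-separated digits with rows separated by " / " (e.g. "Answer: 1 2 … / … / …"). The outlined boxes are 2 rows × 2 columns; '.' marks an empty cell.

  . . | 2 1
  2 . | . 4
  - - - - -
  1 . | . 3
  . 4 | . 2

Step 1. [r1c2∈{3}] r1c2's peers cover all but 3 ⇒ r1c2=3.
Step 2. [r4c1∈{3}] r4c1 is down to just 3, so r4c1=3.
Step 3. [r3c2∈{2}] r3c2 is down to just 2 ⇒ r3c2=2.
Step 4. [r2c3∈{3}] only 3 remains possible at r2c3 ⇒ r2c3=3.
Step 5. [r1c1∈{4}] r1c1's peers cover all but 4, so r1c1=4.
Step 6. [r2c2∈{1}] only 1 remains possible at r2c2. So r2c2=1.
Step 7. [r3c3∈{4}] r3c3 has the single candidate 4. So r3c3=4.
Step 8. [r4c3∈{1}] r4c3 is down to just 1. So r4c3=1.

Answer: 4 3 2 1 / 2 1 3 4 / 1 2 4 3 / 3 4 1 2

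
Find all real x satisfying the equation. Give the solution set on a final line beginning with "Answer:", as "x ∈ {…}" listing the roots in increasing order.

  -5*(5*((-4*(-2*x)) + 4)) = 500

Step 1. [-5*(5*((-4*(-2*x)) + 4)) = 500] leading coefficient -5: divide by -5 ⇒ div: 5*((-4*(-2*x)) + 4) = -100.
Step 2. [5*((-4*(-2*x)) + 4) = -100] 5 out front; divide by 5 ⇒ div: (-4*(-2*x)) + 4 = -20.
Step 3. [(-4*(-2*x)) + 4 = -20] -4 | LHS and -4 | -20: pull -4 out, so factor: (-2*x) - 1 = 5.
Step 4. [(-2*x) - 1 = 5] add 1: x sits inside (… - 1) ⇒ sub: -2*x = 6.
Step 5. [-2*x = 6] -2·(inner) — divide through by -2, so div: x = -3.

Answer: x ∈ {-3}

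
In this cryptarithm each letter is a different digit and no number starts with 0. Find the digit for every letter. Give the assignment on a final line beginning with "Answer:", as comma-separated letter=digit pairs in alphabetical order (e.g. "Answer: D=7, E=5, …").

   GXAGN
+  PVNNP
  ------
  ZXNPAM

Step 1. [col 1: N + P ≡ M (mod 10)] column 1 (N + P ≡ M (mod 10), carry-in 0) doesn't pin N yet; pick N=8 and continue ⇒ N=8.
Step 2. [col 1: N + P ≡ M (mod 10)] no forcing yet in column 1 (carry-in 0); P=4 is free and consistent — try it, so P=4.
Step 3. [Z] Z is the leading digit of a 6-digit sum of two 5-digit numbers; the final carry is exactly 1 ⇒ Z=1.
Step 4. [col 1: N + P ≡ M (mod 10)] from column 1 (N=8, P=4, carry-in 0, digits 1,4,8 already taken and all letters distinct): M must equal 2 ⇒ M=2.
Step 5. [col 2: G + N ≡ A (mod 10)] column 2 (G + N ≡ A (mod 10), carry-in 1) doesn't pin A yet; pick A=5 and continue. So A=5.
Step 6. [col 2: G + N ≡ A (mod 10)] column 2 reads G+N+carry(1)=A with N=8, A=5; with digits 1,2,4,5,8 already taken and all letters distinct, the only value for G is 6. So G=6.
Step 7. [col 4: X + V ≡ N (mod 10)] no forcing yet in column 4 (carry-in 1); V=7 is free and consistent — try it. So V=7.
Step 8. [col 4: X + V ≡ N (mod 10)] in column 4 we have X+V≡N with carry-in 1; given V=7, N=8 and digits 1,2,4,5,6,7,8 already taken and all letters distinct, that pins X to 0. So X=0.

Answer: A=5, G=6, M=2, N=8, P=4, V=7, X=0, Z=1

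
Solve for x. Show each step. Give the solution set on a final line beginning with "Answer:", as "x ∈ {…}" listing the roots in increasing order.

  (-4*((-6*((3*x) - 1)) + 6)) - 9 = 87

Step 1. [(-4*((-6*((3*x) - 1)) + 6)) - 9 = 87] peel the -9: add 9 from each side. So sub: -4*((-6*((3*x) - 1)) + 6) = 96.
Step 2. [-4*((-6*((3*x) - 1)) + 6) = 96] divide by the outer -4 ⇒ div: (-6*((3*x) - 1)) + 6 = -24.
Step 3. [(-6*((3*x) - 1)) + 6 = -24] -6 | LHS and -6 | -24: pull -6 out ⇒ factor: ((3*x) - 1) - 1 = 4.
Step 4. [((3*x) - 1) - 1 = 4] the outer -1 inverts by adding 1, so sub: (3*x) - 1 = 5.
Step 5. [(3*x) - 1 = 5] the outer -1 inverts by adding 1, so sub: 3*x = 6.
Step 6. [3*x = 6] 3 out front; divide by 3. So div: x = 2.

Answer: x ∈ {2}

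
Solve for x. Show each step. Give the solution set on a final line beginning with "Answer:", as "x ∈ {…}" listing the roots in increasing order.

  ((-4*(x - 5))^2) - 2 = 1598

Step 1. [((-4*(x - 5))^2) - 2 = 1598] the outer -2 inverts by adding 2, so sub: (-4*(x - 5))^2 = 1600.
Step 2. [(-4*(x - 5))^2 = 1600] LHS squared, RHS 1600 ≥ 0: apply √ (±), so sqrt: -4*(x - 5) = 40 or -40.
Step 3. [-4*(x - 5) = 40 or -40] divide by the outer -4, so div: x - 5 = -10 or 10.
Step 4. [x - 5 = -10 or 10] add 5: x sits inside (… - 5), so sub: x = -5 or 15.

Answer: x ∈ {-5, 15}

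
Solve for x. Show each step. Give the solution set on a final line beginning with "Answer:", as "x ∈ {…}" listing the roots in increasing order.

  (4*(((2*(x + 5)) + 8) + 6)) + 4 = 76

Step 1. [(4*(((2*(x + 5)) + 8) + 6)) + 4 = 76] peel the +4: subtract 4 from each side, so sub: 4*(((2*(x + 5)) + 8) + 6) = 72.
Step 2. [4*(((2*(x + 5)) + 8) + 6) = 72] divide by the outer 4 ⇒ div: ((2*(x + 5)) + 8) + 6 = 18.
Step 3. [((2*(x + 5)) + 8) + 6 = 18] +6 is outermost — subtract 6 both sides. So sub: (2*(x + 5)) + 8 = 12.
Step 4. [(2*(x + 5)) + 8 = 12] 2 | LHS and 2 | 12: pull 2 out, so factor: (x + 5) + 4 = 6.
Step 5. [(x + 5) + 4 = 6] the outer +4 inverts by subtracting 4 ⇒ sub: x + 5 = 2.
Step 6. [x + 5 = 2] subtract 5: x sits inside (… + 5), so sub: x = -3.

Answer: x ∈ {-3}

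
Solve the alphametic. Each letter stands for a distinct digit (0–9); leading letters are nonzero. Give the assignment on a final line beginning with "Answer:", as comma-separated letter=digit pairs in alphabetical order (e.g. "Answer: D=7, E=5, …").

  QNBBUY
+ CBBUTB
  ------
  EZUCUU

Step 1. [col 1: Y + B ≡ U (mod 10)] column 1 (Y + B ≡ U (mod 10), carry-in 0) doesn't pin B yet; pick B=4 and continue ⇒ B=4.
Step 2. [col 1: Y + B ≡ U (mod 10)] several values work for Y in column 1 (Y + B ≡ U (mod 10), carry-in 0); try Y=5, so Y=5.
Step 3. [col 1: Y + B ≡ U (mod 10)] column 1 reads Y+B+carry(0)=U with Y=5, B=4; with digits 4,5 already taken and all letters distinct, the only value for U is 9, so U=9.
Step 4. [col 2: U + T ≡ U (mod 10)] column 2: given U=9, carry-in 0, and digits 4,5,9 already taken and all letters distinct, U+T≡U (mod 10) forces T=0. So T=0.
Step 5. [col 3: B + U ≡ C (mod 10)] in column 3 we have B+U≡C with carry-in 0; given B=4, U=9 and digits 0,4,5,9 already taken and all letters distinct, that pins C to 3 ⇒ C=3.
Step 6. [col 5: N + B ≡ Z (mod 10)] column 5 (N + B ≡ Z (mod 10), carry-in 0) doesn't pin Z yet; pick Z=1 and continue, so Z=1.
Step 7. [col 5: N + B ≡ Z (mod 10)] in column 5 we have N+B≡Z with carry-in 0; given B=4, Z=1 and digits 0,1,3,4,5,9 already taken and all letters distinct, that pins N to 7 ⇒ N=7.
Step 8. [col 6: Q + C ≡ E (mod 10)] several values work for E in column 6 (Q + C ≡ E (mod 10), carry-in 1); try E=6 ⇒ E=6.
Step 9. [col 6: Q + C ≡ E (mod 10)] from column 6 (C=3, E=6, carry-in 1, digits 0,1,3,4,5,6,7,9 already taken and all letters distinct): Q must equal 2, so Q=2.

Answer: B=4, C=3, E=6, N=7, Q=2, T=0, U=9, Y=5, Z=1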